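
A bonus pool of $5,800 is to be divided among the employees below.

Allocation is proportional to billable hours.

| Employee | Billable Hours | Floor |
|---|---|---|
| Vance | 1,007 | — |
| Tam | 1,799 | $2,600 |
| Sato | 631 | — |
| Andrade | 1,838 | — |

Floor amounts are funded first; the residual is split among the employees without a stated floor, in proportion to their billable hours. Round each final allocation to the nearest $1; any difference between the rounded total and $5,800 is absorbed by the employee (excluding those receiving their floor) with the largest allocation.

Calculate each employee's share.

Fund the minimums — Tam $2,600. Residual $3,200.
Residual split over remaining billable hours 3,476: Vance 927.04 → $927; Sato 580.90 → $581; Andrade 1,692.06 → $1,692.

Vance: $927 · Tam: $2,600 · Sato: $581 · Andrade: $1,692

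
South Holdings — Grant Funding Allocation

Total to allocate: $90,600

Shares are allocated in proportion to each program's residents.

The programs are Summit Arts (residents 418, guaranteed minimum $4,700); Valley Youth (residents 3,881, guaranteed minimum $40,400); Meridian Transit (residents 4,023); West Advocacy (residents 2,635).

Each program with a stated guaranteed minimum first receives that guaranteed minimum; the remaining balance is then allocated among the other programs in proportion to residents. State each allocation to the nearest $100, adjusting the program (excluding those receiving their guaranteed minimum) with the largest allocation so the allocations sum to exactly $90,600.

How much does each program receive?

Fund the minimums — Summit Arts $4,700; Valley Youth $40,400. Residual $45,500.
Residual split over remaining residents 6,658: Meridian Transit 27,492.72 → $27,500; West Advocacy 18,007.28 → $18,000.

Summit Arts: $4,700 · Valley Youth: $40,400 · Meridian Transit: $27,500 · West Advocacy: $18,000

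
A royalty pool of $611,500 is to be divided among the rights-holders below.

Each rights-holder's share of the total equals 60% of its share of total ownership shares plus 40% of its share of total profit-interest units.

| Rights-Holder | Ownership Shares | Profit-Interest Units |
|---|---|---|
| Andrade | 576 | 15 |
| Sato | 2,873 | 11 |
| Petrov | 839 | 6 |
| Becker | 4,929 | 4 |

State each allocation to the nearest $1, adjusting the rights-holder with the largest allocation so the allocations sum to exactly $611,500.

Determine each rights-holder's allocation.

Ownership shares total 9,217; profit-interest units total 36.
Blended shares (60% ownership shares + 40% profit-interest units): Andrade 0.2042; Sato 0.3092; Petrov 0.1213; Becker 0.3653.
Raw shares: Andrade 124,845.43; Sato 189,104.05; Petrov 74,164.64; Becker 223,385.88.
Rounded to nearest $1: Andrade $124,845; Sato $189,104; Petrov $74,165; Becker $223,386. Sum = $611,500.
Sum already equals the total — no adjustment.

Andrade: $124,845 | Sato: $189,104 | Petrov: $74,165 | Becker: $223,386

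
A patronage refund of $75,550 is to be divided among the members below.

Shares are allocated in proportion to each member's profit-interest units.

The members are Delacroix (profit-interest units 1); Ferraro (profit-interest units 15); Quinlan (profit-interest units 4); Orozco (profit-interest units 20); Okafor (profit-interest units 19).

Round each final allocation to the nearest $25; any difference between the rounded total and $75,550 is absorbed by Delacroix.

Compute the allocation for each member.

Delacroix: $1,300; Ferraro: $19,200; Quinlan: $5,125; Orozco: $25,600; Okafor: $24,325

Sum of profit-interest units: 59.
Proportional shares: Delacroix 1/59 × $75,550 = 1,280.51; Ferraro 15/59 × $75,550 = 19,207.63; Quinlan 4/59 × $75,550 = 5,122.03; Orozco 20/59 × $75,550 = 25,610.17; Okafor 19/59 × $75,550 = 24,329.66.
After rounding ($25): Delacroix $1,275; Ferraro $19,200; Quinlan $5,125; Orozco $25,600; Okafor $24,325. Sum = $75,525.
Difference $75,550 − $75,525 = +$25 applied to Delacroix: Delacroix becomes $1,300.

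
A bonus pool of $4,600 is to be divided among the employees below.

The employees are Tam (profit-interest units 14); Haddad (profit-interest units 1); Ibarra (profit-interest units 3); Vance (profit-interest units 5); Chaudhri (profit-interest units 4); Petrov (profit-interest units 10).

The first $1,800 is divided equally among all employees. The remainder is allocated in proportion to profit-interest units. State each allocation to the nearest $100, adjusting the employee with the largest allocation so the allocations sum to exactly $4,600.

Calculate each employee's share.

Tam: $1,300 · Haddad: $400 · Ibarra: $500 · Vance: $700 · Chaudhri: $600 · Petrov: $1,100

Equal tier: $1,800 ÷ 6 = $300 apiece.
Remainder $2,800 by profit-interest units (total 37): Tam 1,059.46 → $1,100; Haddad 75.68 → $100; Ibarra 227.03 → $200; Vance 378.38 → $400; Chaudhri 302.70 → $300; Petrov 756.76 → $800.
Rounding difference −$100 on remainder applied to Tam.
Totals: Tam $300 + $1,000 = $1,300; Haddad $300 + $100 = $400; Ibarra $300 + $200 = $500; Vance $300 + $400 = $700; Chaudhri $300 + $300 = $600; Petrov $300 + $800 = $1,100.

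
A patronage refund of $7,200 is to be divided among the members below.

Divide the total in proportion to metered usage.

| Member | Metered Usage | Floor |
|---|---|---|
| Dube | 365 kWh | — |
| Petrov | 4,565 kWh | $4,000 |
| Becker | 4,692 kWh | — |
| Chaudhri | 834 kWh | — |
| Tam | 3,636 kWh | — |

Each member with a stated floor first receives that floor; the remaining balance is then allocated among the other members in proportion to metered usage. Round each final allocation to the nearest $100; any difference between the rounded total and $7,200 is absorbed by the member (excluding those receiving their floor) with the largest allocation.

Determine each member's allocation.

Guaranteed amounts: Petrov $4,000. Balance $3,200.
Balance split over remaining metered usage 9,527: Dube 122.60 → $100; Becker 1,575.98 → $1,600; Chaudhri 280.13 → $300; Tam 1,221.29 → $1,200.

Dube: $100; Petrov: $4,000; Becker: $1,600; Chaudhri: $300; Tam: $1,200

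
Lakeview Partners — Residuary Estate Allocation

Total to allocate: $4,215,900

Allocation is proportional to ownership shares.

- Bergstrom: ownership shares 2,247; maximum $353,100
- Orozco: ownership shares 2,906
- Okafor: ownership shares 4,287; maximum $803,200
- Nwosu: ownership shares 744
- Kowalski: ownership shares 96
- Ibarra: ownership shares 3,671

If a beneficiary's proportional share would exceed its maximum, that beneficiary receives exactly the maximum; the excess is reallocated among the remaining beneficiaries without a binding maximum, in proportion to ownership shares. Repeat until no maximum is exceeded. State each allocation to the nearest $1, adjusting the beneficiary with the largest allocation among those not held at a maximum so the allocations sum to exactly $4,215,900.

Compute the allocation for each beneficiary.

Sum of ownership shares: 13,951.
Pro-rata shares before constraints: Bergstrom 679,028.55; Orozco 878,173.99; Okafor 1,295,503.07; Nwosu 224,831.88; Kowalski 29,010.57; Ibarra 1,109,351.94.
Cap binds for Bergstrom ($353,100), Okafor ($803,200); balance $3,059,600 reallocated over remaining ownership shares 7,417.
Shares after redistribution: Orozco 1,198,759.28 → $1,198,759; Nwosu 306,908.78 → $306,909; Kowalski 39,601.13 → $39,601; Ibarra 1,514,330.81 → $1,514,331.

Bergstrom: $353,100 | Orozco: $1,198,759 | Okafor: $803,200 | Nwosu: $306,909 | Kowalski: $39,601 | Ibarra: $1,514,331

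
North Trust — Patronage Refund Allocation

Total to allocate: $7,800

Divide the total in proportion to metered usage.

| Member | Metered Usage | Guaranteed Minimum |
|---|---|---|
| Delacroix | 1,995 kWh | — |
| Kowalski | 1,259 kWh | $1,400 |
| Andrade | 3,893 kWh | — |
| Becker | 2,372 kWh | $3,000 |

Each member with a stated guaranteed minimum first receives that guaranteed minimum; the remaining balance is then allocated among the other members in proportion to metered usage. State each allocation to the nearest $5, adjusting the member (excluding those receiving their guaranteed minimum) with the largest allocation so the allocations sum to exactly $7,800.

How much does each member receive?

Fund the minimums — Kowalski $1,400; Becker $3,000. Remaining pool $3,400.
Remaining pool split over remaining metered usage 5,888: Delacroix 1,152.00 → $1,150; Andrade 2,248.00 → $2,250.

Delacroix: $1,150 · Kowalski: $1,400 · Andrade: $2,250 · Becker: $3,000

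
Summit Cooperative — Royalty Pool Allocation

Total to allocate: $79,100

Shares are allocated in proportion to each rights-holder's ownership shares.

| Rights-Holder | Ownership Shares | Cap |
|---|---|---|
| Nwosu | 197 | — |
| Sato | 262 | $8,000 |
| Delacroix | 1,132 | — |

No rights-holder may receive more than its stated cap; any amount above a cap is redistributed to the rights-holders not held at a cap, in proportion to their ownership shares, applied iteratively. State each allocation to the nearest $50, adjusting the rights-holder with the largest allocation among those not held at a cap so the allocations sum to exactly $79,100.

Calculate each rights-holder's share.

Combined ownership shares = 1,591.
Proportional shares (ignoring caps): Nwosu 9,794.28; Sato 13,025.90; Delacroix 56,279.82.
Cap binds for Sato ($8,000); remaining pool $71,100 reallocated over remaining ownership shares 1,329.
Redistributed shares: Nwosu 10,539.28 → $10,550; Delacroix 60,560.72 → $60,550.

Nwosu: $10,550; Sato: $8,000; Delacroix: $60,550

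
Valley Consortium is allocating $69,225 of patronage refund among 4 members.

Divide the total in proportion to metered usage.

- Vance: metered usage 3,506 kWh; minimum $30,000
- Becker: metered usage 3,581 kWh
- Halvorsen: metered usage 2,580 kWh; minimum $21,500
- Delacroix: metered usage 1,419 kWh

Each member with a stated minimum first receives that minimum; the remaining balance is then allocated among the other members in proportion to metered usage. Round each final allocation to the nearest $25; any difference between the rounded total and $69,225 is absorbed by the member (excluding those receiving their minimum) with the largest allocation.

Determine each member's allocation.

Minimums first: Vance $30,000; Halvorsen $21,500. Balance $17,725.
Balance split over remaining metered usage 5,000: Becker 12,694.65 → $12,700; Delacroix 5,030.35 → $5,025.

Vance: $30,000 | Becker: $12,700 | Halvorsen: $21,500 | Delacroix: $5,025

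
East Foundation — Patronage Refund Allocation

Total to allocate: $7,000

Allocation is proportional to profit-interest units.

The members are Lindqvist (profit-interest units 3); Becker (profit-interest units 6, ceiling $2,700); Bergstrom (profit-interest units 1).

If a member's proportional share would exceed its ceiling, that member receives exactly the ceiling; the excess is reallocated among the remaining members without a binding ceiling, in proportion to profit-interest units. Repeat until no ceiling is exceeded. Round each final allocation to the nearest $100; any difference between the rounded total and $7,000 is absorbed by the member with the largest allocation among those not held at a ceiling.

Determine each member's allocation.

Lindqvist: $3,200 · Becker: $2,700 · Bergstrom: $1,100

Sum of profit-interest units: 10.
Unconstrained shares: Lindqvist 2,100.00; Becker 4,200.00; Bergstrom 700.00.
Held at cap: Becker ($2,700); residual $4,300 reallocated over remaining profit-interest units 4.
Remaining shares: Lindqvist 3,225.00 → $3,200; Bergstrom 1,075.00 → $1,100.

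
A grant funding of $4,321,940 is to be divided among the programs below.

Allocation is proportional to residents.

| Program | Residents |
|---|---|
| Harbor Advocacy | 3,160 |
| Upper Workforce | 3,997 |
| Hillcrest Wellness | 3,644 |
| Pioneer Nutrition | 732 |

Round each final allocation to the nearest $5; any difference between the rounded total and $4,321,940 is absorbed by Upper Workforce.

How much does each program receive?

Combined residents = 11,533.
Pro-rata amounts: Harbor Advocacy 3,160/11,533 × $4,321,940 = 1,184,195.82; Upper Workforce 3,997/11,533 × $4,321,940 = 1,497,857.81; Hillcrest Wellness 3,644/11,533 × $4,321,940 = 1,365,572.65; Pioneer Nutrition 732/11,533 × $4,321,940 = 274,313.72.
Rounded to nearest $5: Harbor Advocacy $1,184,195; Upper Workforce $1,497,860; Hillcrest Wellness $1,365,575; Pioneer Nutrition $274,315. Sum = $4,321,945.
Difference $4,321,940 − $4,321,945 = −$5 applied to Upper Workforce: Upper Workforce becomes $1,497,855.

Harbor Advocacy: $1,184,195 | Upper Workforce: $1,497,855 | Hillcrest Wellness: $1,365,575 | Pioneer Nutrition: $274,315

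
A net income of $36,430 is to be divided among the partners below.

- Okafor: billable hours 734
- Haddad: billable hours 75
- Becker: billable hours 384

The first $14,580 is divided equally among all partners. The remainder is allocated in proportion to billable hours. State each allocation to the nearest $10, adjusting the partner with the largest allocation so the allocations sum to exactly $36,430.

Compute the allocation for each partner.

Okafor: $18,310; Haddad: $6,230; Becker: $11,890

$14,580 shared equally gives $4,860 per partner.
Remainder $21,850 by billable hours (total 1,193): Okafor 13,443.34 → $13,440; Haddad 1,373.64 → $1,370; Becker 7,033.03 → $7,030.
Rounding difference +$10 on remainder applied to Okafor.
Totals: Okafor $4,860 + $13,450 = $18,310; Haddad $4,860 + $1,370 = $6,230; Becker $4,860 + $7,030 = $11,890.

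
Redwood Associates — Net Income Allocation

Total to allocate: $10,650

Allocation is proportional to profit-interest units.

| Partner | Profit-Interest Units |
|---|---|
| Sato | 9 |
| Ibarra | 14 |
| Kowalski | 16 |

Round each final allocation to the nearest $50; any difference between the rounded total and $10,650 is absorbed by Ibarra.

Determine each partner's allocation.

Sato: $2,450 · Ibarra: $3,850 · Kowalski: $4,350

Combined profit-interest units = 39.
Pro-rata amounts: Sato 9/39 × $10,650 = 2,457.69; Ibarra 14/39 × $10,650 = 3,823.08; Kowalski 16/39 × $10,650 = 4,369.23.
At nearest $50: Sato $2,450; Ibarra $3,800; Kowalski $4,350. Sum = $10,600.
Difference $10,650 − $10,600 = +$50 applied to Ibarra: Ibarra becomes $3,850.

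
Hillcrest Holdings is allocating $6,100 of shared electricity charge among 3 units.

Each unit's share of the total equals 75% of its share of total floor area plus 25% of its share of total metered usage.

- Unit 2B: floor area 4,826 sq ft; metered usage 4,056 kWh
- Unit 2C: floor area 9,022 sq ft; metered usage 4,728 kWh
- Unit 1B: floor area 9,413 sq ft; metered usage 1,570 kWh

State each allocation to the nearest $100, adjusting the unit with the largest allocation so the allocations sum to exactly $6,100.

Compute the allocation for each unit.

Unit 2B: $1,500 | Unit 2C: $2,500 | Unit 1B: $2,100

Floor area total 23,261; metered usage total 10,354.
Composite weights (75% floor area + 25% metered usage): Unit 2B 0.2535; Unit 2C 0.4051; Unit 1B 0.3414.
Raw shares: Unit 2B 1,546.58; Unit 2C 2,470.83; Unit 1B 2,082.60.
At nearest $100: Unit 2B $1,500; Unit 2C $2,500; Unit 1B $2,100. Sum = $6,100.
Sum already equals the total — no adjustment.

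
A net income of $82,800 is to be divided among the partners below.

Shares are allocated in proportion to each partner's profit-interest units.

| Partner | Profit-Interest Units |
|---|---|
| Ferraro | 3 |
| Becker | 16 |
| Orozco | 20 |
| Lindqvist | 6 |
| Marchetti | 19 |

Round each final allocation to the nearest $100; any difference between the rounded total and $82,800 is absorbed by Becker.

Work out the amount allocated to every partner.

Sum of profit-interest units: 64.
Unrounded shares: Ferraro 3/64 × $82,800 = 3,881.25; Becker 16/64 × $82,800 = 20,700.00; Orozco 20/64 × $82,800 = 25,875.00; Lindqvist 6/64 × $82,800 = 7,762.50; Marchetti 19/64 × $82,800 = 24,581.25.
Rounded to nearest $100: Ferraro $3,900; Becker $20,700; Orozco $25,900; Lindqvist $7,800; Marchetti $24,600. Sum = $82,900.
Difference $82,800 − $82,900 = −$100 applied to Becker: Becker becomes $20,600.

Ferraro: $3,900 · Becker: $20,600 · Orozco: $25,900 · Lindqvist: $7,800 · Marchetti: $24,600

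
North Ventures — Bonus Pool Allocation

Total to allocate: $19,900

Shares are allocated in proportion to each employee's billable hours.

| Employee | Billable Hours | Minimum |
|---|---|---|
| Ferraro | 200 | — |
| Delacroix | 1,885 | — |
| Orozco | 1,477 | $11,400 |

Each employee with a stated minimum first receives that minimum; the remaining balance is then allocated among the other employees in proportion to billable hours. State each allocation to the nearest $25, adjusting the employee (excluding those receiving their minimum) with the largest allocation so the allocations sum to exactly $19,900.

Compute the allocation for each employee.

Ferraro: $825; Delacroix: $7,675; Orozco: $11,400

Minimums first: Orozco $11,400. Remaining pool $8,500.
Remaining pool split over remaining billable hours 2,085: Ferraro 815.35 → $825; Delacroix 7,684.65 → $7,675.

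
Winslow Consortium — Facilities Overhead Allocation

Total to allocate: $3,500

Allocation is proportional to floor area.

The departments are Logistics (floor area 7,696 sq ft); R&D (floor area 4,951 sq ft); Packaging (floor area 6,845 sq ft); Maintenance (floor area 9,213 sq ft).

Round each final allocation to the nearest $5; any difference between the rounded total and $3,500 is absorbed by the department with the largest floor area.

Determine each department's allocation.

Logistics: $940; R&D: $605; Packaging: $835; Maintenance: $1,120

Floor area total: 28,705.
Proportional shares: Logistics 7,696/28,705 × $3,500 = 938.37; R&D 4,951/28,705 × $3,500 = 603.68; Packaging 6,845/28,705 × $3,500 = 834.61; Maintenance 9,213/28,705 × $3,500 = 1,123.34.
Rounded to nearest $5: Logistics $940; R&D $605; Packaging $835; Maintenance $1,125. Sum = $3,505.
Difference $3,500 − $3,505 = −$5 applied to largest floor area (Maintenance): Maintenance becomes $1,120.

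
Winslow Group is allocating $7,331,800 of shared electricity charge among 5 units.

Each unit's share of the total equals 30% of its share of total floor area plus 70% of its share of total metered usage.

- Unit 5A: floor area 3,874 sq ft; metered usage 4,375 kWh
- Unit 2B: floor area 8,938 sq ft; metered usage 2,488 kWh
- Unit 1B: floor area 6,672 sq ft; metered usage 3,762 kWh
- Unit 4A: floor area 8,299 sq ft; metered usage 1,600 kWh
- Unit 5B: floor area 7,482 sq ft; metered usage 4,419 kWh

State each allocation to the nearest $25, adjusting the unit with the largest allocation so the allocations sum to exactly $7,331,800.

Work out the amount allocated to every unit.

Totals — floor area 35,265, metered usage 16,644.
Combined weights (30% floor area + 70% metered usage): Unit 5A 0.2170; Unit 2B 0.1807; Unit 1B 0.2150; Unit 4A 0.1379; Unit 5B 0.2495.
Raw shares: Unit 5A 1,590,681.15; Unit 2B 1,324,665.91; Unit 1B 1,576,175.73; Unit 4A 1,010,991.15; Unit 5B 1,829,286.06.
At nearest $25: Unit 5A $1,590,675; Unit 2B $1,324,675; Unit 1B $1,576,175; Unit 4A $1,011,000; Unit 5B $1,829,275. Sum = $7,331,800.
Rounded total matches; no reconciliation needed.

Unit 5A: $1,590,675 · Unit 2B: $1,324,675 · Unit 1B: $1,576,175 · Unit 4A: $1,011,000 · Unit 5B: $1,829,275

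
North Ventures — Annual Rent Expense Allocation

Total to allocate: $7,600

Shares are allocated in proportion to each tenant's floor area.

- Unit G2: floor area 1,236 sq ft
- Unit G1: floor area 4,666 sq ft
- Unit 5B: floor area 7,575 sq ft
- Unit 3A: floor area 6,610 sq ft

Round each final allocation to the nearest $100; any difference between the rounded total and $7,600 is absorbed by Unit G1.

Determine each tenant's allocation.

Unit G2: $500; Unit G1: $1,700; Unit 5B: $2,900; Unit 3A: $2,500

Sum of floor area: 20,087.
Pro-rata amounts: Unit G2 1,236/20,087 × $7,600 = 467.65; Unit G1 4,666/20,087 × $7,600 = 1,765.40; Unit 5B 7,575/20,087 × $7,600 = 2,866.03; Unit 3A 6,610/20,087 × $7,600 = 2,500.92.
At nearest $100: Unit G2 $500; Unit G1 $1,800; Unit 5B $2,900; Unit 3A $2,500. Sum = $7,700.
Difference $7,600 − $7,700 = −$100 applied to Unit G1: Unit G1 becomes $1,700.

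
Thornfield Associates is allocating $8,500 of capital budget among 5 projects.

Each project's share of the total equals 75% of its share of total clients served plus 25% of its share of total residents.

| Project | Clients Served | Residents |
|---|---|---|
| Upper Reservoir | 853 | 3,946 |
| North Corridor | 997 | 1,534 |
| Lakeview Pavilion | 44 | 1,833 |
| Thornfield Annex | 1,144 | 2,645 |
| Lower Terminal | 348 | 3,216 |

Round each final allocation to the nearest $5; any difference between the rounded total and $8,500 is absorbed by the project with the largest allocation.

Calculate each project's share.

Upper Reservoir: $2,240; North Corridor: $2,125; Lakeview Pavilion: $380; Thornfield Annex: $2,580; Lower Terminal: $1,175

Clients served total 3,386; residents total 13,174.
Combined weights (75% clients served + 25% residents): Upper Reservoir 0.2638; North Corridor 0.2499; Lakeview Pavilion 0.0445; Thornfield Annex 0.3036; Lower Terminal 0.1381.
Proportional shares: Upper Reservoir 2,242.49; North Corridor 2,124.54; Lakeview Pavilion 378.51; Thornfield Annex 2,580.51; Lower Terminal 1,173.95.
At nearest $5: Upper Reservoir $2,240; North Corridor $2,125; Lakeview Pavilion $380; Thornfield Annex $2,580; Lower Terminal $1,175. Sum = $8,500.
No rounding difference to absorb.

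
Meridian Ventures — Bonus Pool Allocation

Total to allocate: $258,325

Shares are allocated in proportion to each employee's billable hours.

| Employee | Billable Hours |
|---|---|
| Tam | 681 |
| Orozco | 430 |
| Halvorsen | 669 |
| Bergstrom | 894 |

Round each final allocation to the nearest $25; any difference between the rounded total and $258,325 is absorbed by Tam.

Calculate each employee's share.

Tam: $65,775; Orozco: $41,550; Halvorsen: $64,625; Bergstrom: $86,375

Sum of billable hours: 2,674.
Pro-rata amounts: Tam 681/2,674 × $258,325 = 65,788.83; Orozco 430/2,674 × $258,325 = 41,540.67; Halvorsen 669/2,674 × $258,325 = 64,629.55; Bergstrom 894/2,674 × $258,325 = 86,365.95.
After rounding ($25): Tam $65,800; Orozco $41,550; Halvorsen $64,625; Bergstrom $86,375. Sum = $258,350.
Difference $258,325 − $258,350 = −$25 applied to Tam: Tam becomes $65,775.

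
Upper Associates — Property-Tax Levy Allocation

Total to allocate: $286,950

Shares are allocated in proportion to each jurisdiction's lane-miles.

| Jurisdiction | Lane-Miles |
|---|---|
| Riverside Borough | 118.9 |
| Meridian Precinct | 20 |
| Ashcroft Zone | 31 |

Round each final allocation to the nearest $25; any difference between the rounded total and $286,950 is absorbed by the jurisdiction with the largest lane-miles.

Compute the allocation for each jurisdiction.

Riverside Borough: $200,825 | Meridian Precinct: $33,775 | Ashcroft Zone: $52,350

Combined lane-miles = 118.9 + 20 + 31 = 169.9.
Pro-rata amounts: Riverside Borough 200,814.33; Meridian Precinct 33,778.69; Ashcroft Zone 52,356.97.
After rounding ($25): Riverside Borough $200,825; Meridian Precinct $33,775; Ashcroft Zone $52,350. Sum = $286,950.
Sum already equals the total — no adjustment.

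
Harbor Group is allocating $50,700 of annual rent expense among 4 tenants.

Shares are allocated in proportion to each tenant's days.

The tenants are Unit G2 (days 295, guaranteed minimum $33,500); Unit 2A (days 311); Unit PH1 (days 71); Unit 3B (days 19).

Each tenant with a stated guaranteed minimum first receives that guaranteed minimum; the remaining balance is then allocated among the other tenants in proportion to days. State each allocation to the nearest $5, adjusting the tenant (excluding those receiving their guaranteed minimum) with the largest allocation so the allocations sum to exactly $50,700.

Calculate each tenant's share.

Unit G2: $33,500 · Unit 2A: $13,340 · Unit PH1: $3,045 · Unit 3B: $815

Minimums first: Unit G2 $33,500. Remaining pool $17,200.
Remaining pool split over remaining days 401: Unit 2A 13,339.65 → $13,340; Unit PH1 3,045.39 → $3,045; Unit 3B 814.96 → $815.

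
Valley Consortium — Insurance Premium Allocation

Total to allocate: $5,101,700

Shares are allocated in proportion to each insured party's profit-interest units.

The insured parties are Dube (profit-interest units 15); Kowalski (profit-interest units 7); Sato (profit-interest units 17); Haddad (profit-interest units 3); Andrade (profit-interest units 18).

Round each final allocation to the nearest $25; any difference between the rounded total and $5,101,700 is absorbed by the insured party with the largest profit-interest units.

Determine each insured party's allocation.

Dube: $1,275,425; Kowalski: $595,200; Sato: $1,445,475; Haddad: $255,075; Andrade: $1,530,525

Combined profit-interest units = 60.
Pro-rata amounts: Dube 15/60 × $5,101,700 = 1,275,425.00; Kowalski 7/60 × $5,101,700 = 595,198.33; Sato 17/60 × $5,101,700 = 1,445,481.67; Haddad 3/60 × $5,101,700 = 255,085.00; Andrade 18/60 × $5,101,700 = 1,530,510.00.
After rounding ($25): Dube $1,275,425; Kowalski $595,200; Sato $1,445,475; Haddad $255,075; Andrade $1,530,500. Sum = $5,101,675.
Difference $5,101,700 − $5,101,675 = +$25 applied to largest profit-interest units (Andrade): Andrade becomes $1,530,525.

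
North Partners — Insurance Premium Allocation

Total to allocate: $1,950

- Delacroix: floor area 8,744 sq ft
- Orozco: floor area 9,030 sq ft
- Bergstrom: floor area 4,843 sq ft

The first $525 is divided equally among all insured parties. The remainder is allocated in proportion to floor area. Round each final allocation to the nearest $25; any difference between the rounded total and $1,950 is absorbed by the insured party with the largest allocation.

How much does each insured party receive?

First tranche $525 split equally: $175 each.
Remainder $1,425 by floor area (total 22,617): Delacroix 550.92 → $550; Orozco 568.94 → $575; Bergstrom 305.14 → $300.
Totals: Delacroix $175 + $550 = $725; Orozco $175 + $575 = $750; Bergstrom $175 + $300 = $475.

Delacroix: $725 · Orozco: $750 · Bergstrom: $475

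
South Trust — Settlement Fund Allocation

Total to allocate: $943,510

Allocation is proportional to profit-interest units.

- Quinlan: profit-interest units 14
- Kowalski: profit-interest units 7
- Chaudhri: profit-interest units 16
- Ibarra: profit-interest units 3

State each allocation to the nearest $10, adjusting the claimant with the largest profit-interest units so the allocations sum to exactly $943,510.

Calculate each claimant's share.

Quinlan: $330,230; Kowalski: $165,110; Chaudhri: $377,410; Ibarra: $70,760

Profit-interest units total: 40.
Unrounded shares: Quinlan 14/40 × $943,510 = 330,228.50; Kowalski 7/40 × $943,510 = 165,114.25; Chaudhri 16/40 × $943,510 = 377,404.00; Ibarra 3/40 × $943,510 = 70,763.25.
After rounding ($10): Quinlan $330,230; Kowalski $165,110; Chaudhri $377,400; Ibarra $70,760. Sum = $943,500.
Difference $943,510 − $943,500 = +$10 applied to largest profit-interest units (Chaudhri): Chaudhri becomes $377,410.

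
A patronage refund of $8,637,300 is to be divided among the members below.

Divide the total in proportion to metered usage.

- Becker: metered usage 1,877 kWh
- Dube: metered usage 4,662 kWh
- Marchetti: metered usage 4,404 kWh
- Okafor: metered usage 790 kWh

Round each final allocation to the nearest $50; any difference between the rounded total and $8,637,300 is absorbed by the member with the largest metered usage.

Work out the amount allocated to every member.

Sum of metered usage: 11,733.
Unrounded shares: Becker 1,877/11,733 × $8,637,300 = 1,381,761.88; Dube 4,662/11,733 × $8,637,300 = 3,431,951.98; Marchetti 4,404/11,733 × $8,637,300 = 3,242,024.14; Okafor 790/11,733 × $8,637,300 = 581,562.00.
After rounding ($50): Becker $1,381,750; Dube $3,431,950; Marchetti $3,242,000; Okafor $581,550. Sum = $8,637,250.
Difference $8,637,300 − $8,637,250 = +$50 applied to largest metered usage (Dube): Dube becomes $3,432,000.

Becker: $1,381,750; Dube: $3,432,000; Marchetti: $3,242,000; Okafor: $581,550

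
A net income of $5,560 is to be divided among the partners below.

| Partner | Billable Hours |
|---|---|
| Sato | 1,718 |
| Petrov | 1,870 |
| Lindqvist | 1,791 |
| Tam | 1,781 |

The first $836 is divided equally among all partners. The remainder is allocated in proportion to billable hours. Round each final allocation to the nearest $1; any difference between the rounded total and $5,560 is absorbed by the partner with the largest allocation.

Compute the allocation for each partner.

Sato: $1,342 | Petrov: $1,443 | Lindqvist: $1,391 | Tam: $1,384

Equal tier: $836 ÷ 4 = $209 apiece.
Remainder $4,724 by billable hours (total 7,160): Sato 1,133.496 → $1,133; Petrov 1,233.78 → $1,234; Lindqvist 1,181.66 → $1,182; Tam 1,175.06 → $1,175.
Totals: Sato $209 + $1,133 = $1,342; Petrov $209 + $1,234 = $1,443; Lindqvist $209 + $1,182 = $1,391; Tam $209 + $1,175 = $1,384.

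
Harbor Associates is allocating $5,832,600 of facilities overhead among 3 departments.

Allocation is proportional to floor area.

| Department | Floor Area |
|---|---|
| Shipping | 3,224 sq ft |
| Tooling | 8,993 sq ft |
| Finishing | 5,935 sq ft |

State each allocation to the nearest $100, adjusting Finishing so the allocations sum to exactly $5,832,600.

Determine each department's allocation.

Shipping: $1,035,900; Tooling: $2,889,600; Finishing: $1,907,100

Sum of floor area: 18,152.
Raw shares: Shipping 3,224/18,152 × $5,832,600 = 1,035,935.57; Tooling 8,993/18,152 × $5,832,600 = 2,889,630.44; Finishing 5,935/18,152 × $5,832,600 = 1,907,033.99.
After rounding ($100): Shipping $1,035,900; Tooling $2,889,600; Finishing $1,907,000. Sum = $5,832,500.
Difference $5,832,600 − $5,832,500 = +$100 applied to Finishing: Finishing becomes $1,907,100.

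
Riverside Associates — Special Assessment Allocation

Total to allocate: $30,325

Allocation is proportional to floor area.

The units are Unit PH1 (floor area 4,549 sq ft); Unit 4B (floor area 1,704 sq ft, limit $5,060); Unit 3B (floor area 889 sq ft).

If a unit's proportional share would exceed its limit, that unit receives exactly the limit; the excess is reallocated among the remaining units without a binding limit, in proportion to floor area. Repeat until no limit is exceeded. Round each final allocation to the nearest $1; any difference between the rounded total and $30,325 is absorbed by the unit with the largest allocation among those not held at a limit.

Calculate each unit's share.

Unit PH1: $21,135 | Unit 4B: $5,060 | Unit 3B: $4,130

Sum of floor area: 7,142.
Unconstrained shares: Unit PH1 19,315.10; Unit 4B 7,235.20; Unit 3B 3,774.70.
Cap binds for Unit 4B ($5,060); remaining pool $25,265 reallocated over remaining floor area 5,438.
Redistributed shares: Unit PH1 21,134.70 → $21,135; Unit 3B 4,130.30 → $4,130.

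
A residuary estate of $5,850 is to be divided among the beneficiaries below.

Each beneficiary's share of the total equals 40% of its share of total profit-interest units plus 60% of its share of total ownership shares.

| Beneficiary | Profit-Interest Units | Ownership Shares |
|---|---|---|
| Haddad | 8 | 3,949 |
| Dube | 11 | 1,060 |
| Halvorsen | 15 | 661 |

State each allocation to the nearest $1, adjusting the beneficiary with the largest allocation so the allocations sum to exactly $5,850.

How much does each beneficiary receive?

Haddad: $2,995; Dube: $1,413; Halvorsen: $1,442

Totals — profit-interest units 34, ownership shares 5,670.
Blended shares (40% profit-interest units + 60% ownership shares): Haddad 0.5120; Dube 0.2416; Halvorsen 0.2464.
Unrounded shares: Haddad 2,995.21; Dube 1,413.25; Halvorsen 1,441.54.
After rounding ($1): Haddad $2,995; Dube $1,413; Halvorsen $1,442. Sum = $5,850.
Sum already equals the total — no adjustment.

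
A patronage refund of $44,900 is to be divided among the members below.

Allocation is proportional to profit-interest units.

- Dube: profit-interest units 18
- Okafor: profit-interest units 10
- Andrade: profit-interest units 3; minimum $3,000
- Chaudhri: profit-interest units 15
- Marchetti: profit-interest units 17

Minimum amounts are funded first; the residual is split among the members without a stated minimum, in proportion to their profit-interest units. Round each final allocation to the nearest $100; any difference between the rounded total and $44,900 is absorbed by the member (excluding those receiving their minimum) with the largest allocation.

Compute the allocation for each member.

Guaranteed amounts: Andrade $3,000. Balance $41,900.
Balance split over remaining profit-interest units 60: Dube 12,570.00 → $12,600; Okafor 6,983.33 → $7,000; Chaudhri 10,475.00 → $10,500; Marchetti 11,871.67 → $11,900.
Rounding difference −$100 applied to Dube → $12,500.

Dube: $12,500; Okafor: $7,000; Andrade: $3,000; Chaudhri: $10,500; Marchetti: $11,900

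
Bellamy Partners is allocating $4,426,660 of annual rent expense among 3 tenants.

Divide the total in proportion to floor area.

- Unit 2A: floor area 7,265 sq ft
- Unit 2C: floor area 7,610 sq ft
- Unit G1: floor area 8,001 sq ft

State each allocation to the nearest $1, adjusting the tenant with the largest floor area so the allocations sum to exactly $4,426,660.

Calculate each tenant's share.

Sum of floor area: 7,265 + 7,610 + 8,001 = 22,876.
Unrounded shares: Unit 2A 1,405,826.41; Unit 2C 1,472,586.23; Unit G1 1,548,247.36.
At nearest $1: Unit 2A $1,405,826; Unit 2C $1,472,586; Unit G1 $1,548,247. Sum = $4,426,659.
Difference $4,426,660 − $4,426,659 = +$1 applied to largest floor area (Unit G1): Unit G1 becomes $1,548,248.

Unit 2A: $1,405,826 · Unit 2C: $1,472,586 · Unit G1: $1,548,248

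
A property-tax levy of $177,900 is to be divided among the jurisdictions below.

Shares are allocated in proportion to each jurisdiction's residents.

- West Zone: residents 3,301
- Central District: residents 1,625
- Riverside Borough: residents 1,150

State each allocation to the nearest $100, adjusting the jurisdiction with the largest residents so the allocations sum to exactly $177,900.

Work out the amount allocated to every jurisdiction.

Residents total: 6,076.
Proportional shares: West Zone 3,301/6,076 × $177,900 = 96,650.41; Central District 1,625/6,076 × $177,900 = 47,578.59; Riverside Borough 1,150/6,076 × $177,900 = 33,671.00.
Rounded to nearest $100: West Zone $96,700; Central District $47,600; Riverside Borough $33,700. Sum = $178,000.
Difference $177,900 − $178,000 = −$100 applied to largest residents (West Zone): West Zone becomes $96,600.

West Zone: $96,600; Central District: $47,600; Riverside Borough: $33,700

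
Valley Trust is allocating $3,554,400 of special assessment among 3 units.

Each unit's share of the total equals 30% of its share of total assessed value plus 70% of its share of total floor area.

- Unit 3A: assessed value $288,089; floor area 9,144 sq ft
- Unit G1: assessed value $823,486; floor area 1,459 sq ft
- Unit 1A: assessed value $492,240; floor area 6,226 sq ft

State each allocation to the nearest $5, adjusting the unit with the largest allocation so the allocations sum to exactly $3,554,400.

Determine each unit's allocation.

Totals — assessed value 1,603,815, floor area 16,829.
Combined weights (30% assessed value + 70% floor area): Unit 3A 0.4342; Unit G1 0.2147; Unit 1A 0.3510.
Proportional shares: Unit 3A 1,543,432.99; Unit G1 763,212.33; Unit 1A 1,247,754.68.
Rounded to nearest $5: Unit 3A $1,543,435; Unit G1 $763,210; Unit 1A $1,247,755. Sum = $3,554,400.
No rounding difference to absorb.

Unit 3A: $1,543,435; Unit G1: $763,210; Unit 1A: $1,247,755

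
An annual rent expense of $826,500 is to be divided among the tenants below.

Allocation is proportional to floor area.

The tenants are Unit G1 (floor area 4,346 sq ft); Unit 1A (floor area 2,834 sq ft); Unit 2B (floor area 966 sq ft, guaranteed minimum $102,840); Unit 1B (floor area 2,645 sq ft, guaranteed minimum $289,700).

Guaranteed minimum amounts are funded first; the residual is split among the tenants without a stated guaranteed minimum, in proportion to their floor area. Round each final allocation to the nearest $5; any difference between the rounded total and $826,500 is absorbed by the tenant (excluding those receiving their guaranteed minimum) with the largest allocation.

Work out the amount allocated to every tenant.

Guaranteed amounts: Unit 2B $102,840; Unit 1B $289,700. Balance $433,960.
Balance split over remaining floor area 7,180: Unit G1 262,672.72 → $262,675; Unit 1A 171,287.28 → $171,285.

Unit G1: $262,675 | Unit 1A: $171,285 | Unit 2B: $102,840 | Unit 1B: $289,700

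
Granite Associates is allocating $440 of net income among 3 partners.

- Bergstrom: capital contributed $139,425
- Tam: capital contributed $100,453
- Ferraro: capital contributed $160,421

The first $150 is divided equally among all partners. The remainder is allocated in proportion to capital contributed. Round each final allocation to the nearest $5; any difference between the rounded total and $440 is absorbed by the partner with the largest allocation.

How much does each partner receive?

Bergstrom: $150; Tam: $125; Ferraro: $165

$150 shared equally gives $50 per partner.
Remainder $290 by capital contributed (total 400,299): Bergstrom 101.01 → $100; Tam 72.77 → $75; Ferraro 116.22 → $115.
Totals: Bergstrom $50 + $100 = $150; Tam $50 + $75 = $125; Ferraro $50 + $115 = $165.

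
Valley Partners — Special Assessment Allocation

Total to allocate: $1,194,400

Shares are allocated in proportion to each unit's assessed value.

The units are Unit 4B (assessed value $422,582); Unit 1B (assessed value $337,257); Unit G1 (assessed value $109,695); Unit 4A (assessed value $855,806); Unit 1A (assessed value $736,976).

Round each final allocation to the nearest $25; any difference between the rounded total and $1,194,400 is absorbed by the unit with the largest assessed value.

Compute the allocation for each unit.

Total assessed value = 2,462,316.
Proportional shares: Unit 4B 422,582/2,462,316 × $1,194,400 = 204,982.60; Unit 1B 337,257/2,462,316 × $1,194,400 = 163,593.85; Unit G1 109,695/2,462,316 × $1,194,400 = 53,209.95; Unit 4A 855,806/2,462,316 × $1,194,400 = 415,127.34; Unit 1A 736,976/2,462,316 × $1,194,400 = 357,486.26.
Rounded to nearest $25: Unit 4B $204,975; Unit 1B $163,600; Unit G1 $53,200; Unit 4A $415,125; Unit 1A $357,475. Sum = $1,194,375.
Difference $1,194,400 − $1,194,375 = +$25 applied to largest assessed value (Unit 4A): Unit 4A becomes $415,150.

Unit 4B: $204,975; Unit 1B: $163,600; Unit G1: $53,200; Unit 4A: $415,150; Unit 1A: $357,475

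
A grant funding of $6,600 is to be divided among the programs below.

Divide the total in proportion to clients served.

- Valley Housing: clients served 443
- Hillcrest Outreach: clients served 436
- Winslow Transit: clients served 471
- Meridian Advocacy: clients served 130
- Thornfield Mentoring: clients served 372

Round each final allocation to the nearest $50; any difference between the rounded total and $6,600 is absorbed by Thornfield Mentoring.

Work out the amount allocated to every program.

Total clients served = 1,852.
Proportional shares: Valley Housing 443/1,852 × $6,600 = 1,578.73; Hillcrest Outreach 436/1,852 × $6,600 = 1,553.78; Winslow Transit 471/1,852 × $6,600 = 1,678.51; Meridian Advocacy 130/1,852 × $6,600 = 463.28; Thornfield Mentoring 372/1,852 × $6,600 = 1,325.70.
After rounding ($50): Valley Housing $1,600; Hillcrest Outreach $1,550; Winslow Transit $1,700; Meridian Advocacy $450; Thornfield Mentoring $1,350. Sum = $6,650.
Difference $6,600 − $6,650 = −$50 applied to Thornfield Mentoring: Thornfield Mentoring becomes $1,300.

Valley Housing: $1,600 | Hillcrest Outreach: $1,550 | Winslow Transit: $1,700 | Meridian Advocacy: $450 | Thornfield Mentoring: $1,300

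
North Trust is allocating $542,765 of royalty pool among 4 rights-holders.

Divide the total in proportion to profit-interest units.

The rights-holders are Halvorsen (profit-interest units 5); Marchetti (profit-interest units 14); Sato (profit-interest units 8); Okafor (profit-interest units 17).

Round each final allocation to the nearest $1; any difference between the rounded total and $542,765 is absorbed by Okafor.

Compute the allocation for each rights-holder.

Halvorsen: $61,678 · Marchetti: $172,698 · Sato: $98,685 · Okafor: $209,704

Sum of profit-interest units: 44.
Raw shares: Halvorsen 5/44 × $542,765 = 61,677.84; Marchetti 14/44 × $542,765 = 172,697.95; Sato 8/44 × $542,765 = 98,684.55; Okafor 17/44 × $542,765 = 209,704.66.
Rounded to nearest $1: Halvorsen $61,678; Marchetti $172,698; Sato $98,685; Okafor $209,705. Sum = $542,766.
Difference $542,765 − $542,766 = −$1 applied to Okafor: Okafor becomes $209,704.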